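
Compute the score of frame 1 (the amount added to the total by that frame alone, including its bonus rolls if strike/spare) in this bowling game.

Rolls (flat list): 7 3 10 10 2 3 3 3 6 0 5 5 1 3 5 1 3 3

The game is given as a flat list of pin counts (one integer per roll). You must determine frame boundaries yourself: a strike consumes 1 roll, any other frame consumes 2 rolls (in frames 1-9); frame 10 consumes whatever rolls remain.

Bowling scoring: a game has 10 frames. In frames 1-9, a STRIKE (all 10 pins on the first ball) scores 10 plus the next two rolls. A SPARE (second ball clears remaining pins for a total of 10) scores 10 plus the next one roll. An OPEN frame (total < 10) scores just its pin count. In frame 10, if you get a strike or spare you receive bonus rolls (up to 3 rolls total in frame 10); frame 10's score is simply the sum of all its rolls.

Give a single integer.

Frame 1: SPARE (7+3=10). 10 + next roll (10) = 20. Cumulative: 20
Frame 2: STRIKE. 10 + next two rolls (10+2) = 22. Cumulative: 42
Frame 3: STRIKE. 10 + next two rolls (2+3) = 15. Cumulative: 57

Answer: 20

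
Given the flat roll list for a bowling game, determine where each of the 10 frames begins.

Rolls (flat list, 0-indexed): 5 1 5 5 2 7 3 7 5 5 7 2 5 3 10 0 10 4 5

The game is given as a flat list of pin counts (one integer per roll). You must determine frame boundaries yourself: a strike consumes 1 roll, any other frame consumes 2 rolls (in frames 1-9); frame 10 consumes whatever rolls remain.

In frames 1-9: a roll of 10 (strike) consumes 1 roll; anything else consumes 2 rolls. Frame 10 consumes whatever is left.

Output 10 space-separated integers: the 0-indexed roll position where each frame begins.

Answer: 0 2 4 6 8 10 12 14 15 17

Derivation:
Frame 1 starts at roll index 0: rolls=5,1 (sum=6), consumes 2 rolls
Frame 2 starts at roll index 2: rolls=5,5 (sum=10), consumes 2 rolls
Frame 3 starts at roll index 4: rolls=2,7 (sum=9), consumes 2 rolls
Frame 4 starts at roll index 6: rolls=3,7 (sum=10), consumes 2 rolls
Frame 5 starts at roll index 8: rolls=5,5 (sum=10), consumes 2 rolls
Frame 6 starts at roll index 10: rolls=7,2 (sum=9), consumes 2 rolls
Frame 7 starts at roll index 12: rolls=5,3 (sum=8), consumes 2 rolls
Frame 8 starts at roll index 14: roll=10 (strike), consumes 1 roll
Frame 9 starts at roll index 15: rolls=0,10 (sum=10), consumes 2 rolls
Frame 10 starts at roll index 17: 2 remaining rolls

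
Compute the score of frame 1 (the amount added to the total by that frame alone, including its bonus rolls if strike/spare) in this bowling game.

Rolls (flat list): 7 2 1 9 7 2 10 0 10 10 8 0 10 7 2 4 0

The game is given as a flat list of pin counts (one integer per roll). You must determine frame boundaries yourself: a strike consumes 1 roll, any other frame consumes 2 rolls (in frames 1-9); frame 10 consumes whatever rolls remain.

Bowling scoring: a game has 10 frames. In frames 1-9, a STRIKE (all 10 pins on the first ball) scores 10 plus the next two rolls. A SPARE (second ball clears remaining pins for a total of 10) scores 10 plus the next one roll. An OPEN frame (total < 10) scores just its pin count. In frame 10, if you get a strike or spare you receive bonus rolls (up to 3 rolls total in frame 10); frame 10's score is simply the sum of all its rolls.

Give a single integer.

Answer: 9

Derivation:
Frame 1: OPEN (7+2=9). Cumulative: 9
Frame 2: SPARE (1+9=10). 10 + next roll (7) = 17. Cumulative: 26
Frame 3: OPEN (7+2=9). Cumulative: 35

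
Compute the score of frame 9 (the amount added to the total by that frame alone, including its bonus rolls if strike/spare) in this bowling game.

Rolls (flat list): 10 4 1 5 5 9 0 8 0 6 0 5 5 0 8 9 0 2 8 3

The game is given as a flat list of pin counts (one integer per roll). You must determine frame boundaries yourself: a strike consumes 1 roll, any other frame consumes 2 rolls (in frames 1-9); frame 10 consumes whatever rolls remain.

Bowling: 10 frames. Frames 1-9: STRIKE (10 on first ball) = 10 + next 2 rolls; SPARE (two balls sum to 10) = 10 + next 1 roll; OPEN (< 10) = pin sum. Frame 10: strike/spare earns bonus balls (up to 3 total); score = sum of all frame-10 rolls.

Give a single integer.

Frame 1: STRIKE. 10 + next two rolls (4+1) = 15. Cumulative: 15
Frame 2: OPEN (4+1=5). Cumulative: 20
Frame 3: SPARE (5+5=10). 10 + next roll (9) = 19. Cumulative: 39
Frame 4: OPEN (9+0=9). Cumulative: 48
Frame 5: OPEN (8+0=8). Cumulative: 56
Frame 6: OPEN (6+0=6). Cumulative: 62
Frame 7: SPARE (5+5=10). 10 + next roll (0) = 10. Cumulative: 72
Frame 8: OPEN (0+8=8). Cumulative: 80
Frame 9: OPEN (9+0=9). Cumulative: 89
Frame 10: SPARE. Sum of all frame-10 rolls (2+8+3) = 13. Cumulative: 102

Answer: 9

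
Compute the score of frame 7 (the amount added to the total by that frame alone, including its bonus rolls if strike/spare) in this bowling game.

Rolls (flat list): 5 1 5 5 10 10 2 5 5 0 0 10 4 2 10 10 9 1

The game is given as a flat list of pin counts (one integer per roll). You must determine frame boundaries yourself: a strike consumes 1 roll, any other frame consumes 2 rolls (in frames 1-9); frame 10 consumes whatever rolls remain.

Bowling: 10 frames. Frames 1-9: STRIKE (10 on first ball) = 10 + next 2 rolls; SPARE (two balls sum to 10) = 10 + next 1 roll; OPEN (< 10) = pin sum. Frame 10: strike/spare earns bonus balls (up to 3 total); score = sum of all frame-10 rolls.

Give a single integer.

Answer: 14

Derivation:
Frame 1: OPEN (5+1=6). Cumulative: 6
Frame 2: SPARE (5+5=10). 10 + next roll (10) = 20. Cumulative: 26
Frame 3: STRIKE. 10 + next two rolls (10+2) = 22. Cumulative: 48
Frame 4: STRIKE. 10 + next two rolls (2+5) = 17. Cumulative: 65
Frame 5: OPEN (2+5=7). Cumulative: 72
Frame 6: OPEN (5+0=5). Cumulative: 77
Frame 7: SPARE (0+10=10). 10 + next roll (4) = 14. Cumulative: 91
Frame 8: OPEN (4+2=6). Cumulative: 97
Frame 9: STRIKE. 10 + next two rolls (10+9) = 29. Cumulative: 126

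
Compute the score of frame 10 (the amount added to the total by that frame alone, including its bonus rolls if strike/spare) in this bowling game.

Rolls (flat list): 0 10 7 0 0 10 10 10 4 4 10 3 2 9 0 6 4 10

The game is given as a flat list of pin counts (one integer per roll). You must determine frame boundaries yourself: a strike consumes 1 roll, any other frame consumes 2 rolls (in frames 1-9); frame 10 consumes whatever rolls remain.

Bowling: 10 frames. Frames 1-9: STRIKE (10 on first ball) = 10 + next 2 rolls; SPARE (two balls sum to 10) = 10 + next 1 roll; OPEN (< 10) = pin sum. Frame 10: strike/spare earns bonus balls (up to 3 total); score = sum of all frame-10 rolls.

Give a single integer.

Answer: 20

Derivation:
Frame 1: SPARE (0+10=10). 10 + next roll (7) = 17. Cumulative: 17
Frame 2: OPEN (7+0=7). Cumulative: 24
Frame 3: SPARE (0+10=10). 10 + next roll (10) = 20. Cumulative: 44
Frame 4: STRIKE. 10 + next two rolls (10+4) = 24. Cumulative: 68
Frame 5: STRIKE. 10 + next two rolls (4+4) = 18. Cumulative: 86
Frame 6: OPEN (4+4=8). Cumulative: 94
Frame 7: STRIKE. 10 + next two rolls (3+2) = 15. Cumulative: 109
Frame 8: OPEN (3+2=5). Cumulative: 114
Frame 9: OPEN (9+0=9). Cumulative: 123
Frame 10: SPARE. Sum of all frame-10 rolls (6+4+10) = 20. Cumulative: 143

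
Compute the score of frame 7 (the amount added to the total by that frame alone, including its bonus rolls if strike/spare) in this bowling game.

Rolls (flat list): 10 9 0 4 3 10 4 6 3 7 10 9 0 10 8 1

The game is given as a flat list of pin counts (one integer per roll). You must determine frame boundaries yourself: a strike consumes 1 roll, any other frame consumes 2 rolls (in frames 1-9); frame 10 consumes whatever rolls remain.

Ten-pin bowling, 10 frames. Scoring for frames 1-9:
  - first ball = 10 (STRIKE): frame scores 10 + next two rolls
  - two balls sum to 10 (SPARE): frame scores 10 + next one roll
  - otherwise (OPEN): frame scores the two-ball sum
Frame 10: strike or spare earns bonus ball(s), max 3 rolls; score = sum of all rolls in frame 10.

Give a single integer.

Answer: 19

Derivation:
Frame 1: STRIKE. 10 + next two rolls (9+0) = 19. Cumulative: 19
Frame 2: OPEN (9+0=9). Cumulative: 28
Frame 3: OPEN (4+3=7). Cumulative: 35
Frame 4: STRIKE. 10 + next two rolls (4+6) = 20. Cumulative: 55
Frame 5: SPARE (4+6=10). 10 + next roll (3) = 13. Cumulative: 68
Frame 6: SPARE (3+7=10). 10 + next roll (10) = 20. Cumulative: 88
Frame 7: STRIKE. 10 + next two rolls (9+0) = 19. Cumulative: 107
Frame 8: OPEN (9+0=9). Cumulative: 116
Frame 9: STRIKE. 10 + next two rolls (8+1) = 19. Cumulative: 135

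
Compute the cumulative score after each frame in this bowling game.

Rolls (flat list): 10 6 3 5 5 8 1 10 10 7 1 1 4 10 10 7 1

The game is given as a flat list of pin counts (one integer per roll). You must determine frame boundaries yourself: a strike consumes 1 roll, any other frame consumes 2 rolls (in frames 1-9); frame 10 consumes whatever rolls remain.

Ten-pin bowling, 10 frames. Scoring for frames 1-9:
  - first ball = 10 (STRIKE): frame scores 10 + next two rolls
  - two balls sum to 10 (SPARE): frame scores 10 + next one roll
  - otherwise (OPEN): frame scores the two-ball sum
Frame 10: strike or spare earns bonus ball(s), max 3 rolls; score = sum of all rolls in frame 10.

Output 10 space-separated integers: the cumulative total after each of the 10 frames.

Answer: 19 28 46 55 82 100 108 113 140 158

Derivation:
Frame 1: STRIKE. 10 + next two rolls (6+3) = 19. Cumulative: 19
Frame 2: OPEN (6+3=9). Cumulative: 28
Frame 3: SPARE (5+5=10). 10 + next roll (8) = 18. Cumulative: 46
Frame 4: OPEN (8+1=9). Cumulative: 55
Frame 5: STRIKE. 10 + next two rolls (10+7) = 27. Cumulative: 82
Frame 6: STRIKE. 10 + next two rolls (7+1) = 18. Cumulative: 100
Frame 7: OPEN (7+1=8). Cumulative: 108
Frame 8: OPEN (1+4=5). Cumulative: 113
Frame 9: STRIKE. 10 + next two rolls (10+7) = 27. Cumulative: 140
Frame 10: STRIKE. Sum of all frame-10 rolls (10+7+1) = 18. Cumulative: 158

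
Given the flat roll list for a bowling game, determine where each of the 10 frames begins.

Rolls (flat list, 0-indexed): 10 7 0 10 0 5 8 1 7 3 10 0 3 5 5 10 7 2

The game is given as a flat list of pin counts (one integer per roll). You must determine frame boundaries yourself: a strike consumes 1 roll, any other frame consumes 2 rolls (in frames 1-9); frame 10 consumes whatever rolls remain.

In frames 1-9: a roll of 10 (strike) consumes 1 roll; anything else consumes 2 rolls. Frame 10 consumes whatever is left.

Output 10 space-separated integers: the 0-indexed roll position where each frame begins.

Frame 1 starts at roll index 0: roll=10 (strike), consumes 1 roll
Frame 2 starts at roll index 1: rolls=7,0 (sum=7), consumes 2 rolls
Frame 3 starts at roll index 3: roll=10 (strike), consumes 1 roll
Frame 4 starts at roll index 4: rolls=0,5 (sum=5), consumes 2 rolls
Frame 5 starts at roll index 6: rolls=8,1 (sum=9), consumes 2 rolls
Frame 6 starts at roll index 8: rolls=7,3 (sum=10), consumes 2 rolls
Frame 7 starts at roll index 10: roll=10 (strike), consumes 1 roll
Frame 8 starts at roll index 11: rolls=0,3 (sum=3), consumes 2 rolls
Frame 9 starts at roll index 13: rolls=5,5 (sum=10), consumes 2 rolls
Frame 10 starts at roll index 15: 3 remaining rolls

Answer: 0 1 3 4 6 8 10 11 13 15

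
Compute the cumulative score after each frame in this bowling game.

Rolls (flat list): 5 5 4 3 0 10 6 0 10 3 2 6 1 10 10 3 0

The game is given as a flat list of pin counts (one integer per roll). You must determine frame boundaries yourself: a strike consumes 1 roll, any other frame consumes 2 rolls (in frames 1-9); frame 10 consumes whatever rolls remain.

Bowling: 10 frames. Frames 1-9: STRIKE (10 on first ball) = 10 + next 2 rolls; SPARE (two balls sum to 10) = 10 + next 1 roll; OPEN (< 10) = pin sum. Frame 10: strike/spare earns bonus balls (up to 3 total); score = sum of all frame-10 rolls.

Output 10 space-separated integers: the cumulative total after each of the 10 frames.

Frame 1: SPARE (5+5=10). 10 + next roll (4) = 14. Cumulative: 14
Frame 2: OPEN (4+3=7). Cumulative: 21
Frame 3: SPARE (0+10=10). 10 + next roll (6) = 16. Cumulative: 37
Frame 4: OPEN (6+0=6). Cumulative: 43
Frame 5: STRIKE. 10 + next two rolls (3+2) = 15. Cumulative: 58
Frame 6: OPEN (3+2=5). Cumulative: 63
Frame 7: OPEN (6+1=7). Cumulative: 70
Frame 8: STRIKE. 10 + next two rolls (10+3) = 23. Cumulative: 93
Frame 9: STRIKE. 10 + next two rolls (3+0) = 13. Cumulative: 106
Frame 10: OPEN. Sum of all frame-10 rolls (3+0) = 3. Cumulative: 109

Answer: 14 21 37 43 58 63 70 93 106 109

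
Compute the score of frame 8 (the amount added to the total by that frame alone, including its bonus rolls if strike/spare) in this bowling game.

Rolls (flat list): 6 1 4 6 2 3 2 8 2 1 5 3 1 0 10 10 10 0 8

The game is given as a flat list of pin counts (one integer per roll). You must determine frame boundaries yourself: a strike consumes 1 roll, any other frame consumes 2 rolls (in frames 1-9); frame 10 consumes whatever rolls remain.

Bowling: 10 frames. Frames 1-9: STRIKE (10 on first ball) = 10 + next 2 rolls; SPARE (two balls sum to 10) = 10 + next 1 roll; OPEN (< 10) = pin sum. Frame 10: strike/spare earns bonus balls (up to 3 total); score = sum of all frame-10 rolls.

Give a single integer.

Answer: 30

Derivation:
Frame 1: OPEN (6+1=7). Cumulative: 7
Frame 2: SPARE (4+6=10). 10 + next roll (2) = 12. Cumulative: 19
Frame 3: OPEN (2+3=5). Cumulative: 24
Frame 4: SPARE (2+8=10). 10 + next roll (2) = 12. Cumulative: 36
Frame 5: OPEN (2+1=3). Cumulative: 39
Frame 6: OPEN (5+3=8). Cumulative: 47
Frame 7: OPEN (1+0=1). Cumulative: 48
Frame 8: STRIKE. 10 + next two rolls (10+10) = 30. Cumulative: 78
Frame 9: STRIKE. 10 + next two rolls (10+0) = 20. Cumulative: 98
Frame 10: STRIKE. Sum of all frame-10 rolls (10+0+8) = 18. Cumulative: 116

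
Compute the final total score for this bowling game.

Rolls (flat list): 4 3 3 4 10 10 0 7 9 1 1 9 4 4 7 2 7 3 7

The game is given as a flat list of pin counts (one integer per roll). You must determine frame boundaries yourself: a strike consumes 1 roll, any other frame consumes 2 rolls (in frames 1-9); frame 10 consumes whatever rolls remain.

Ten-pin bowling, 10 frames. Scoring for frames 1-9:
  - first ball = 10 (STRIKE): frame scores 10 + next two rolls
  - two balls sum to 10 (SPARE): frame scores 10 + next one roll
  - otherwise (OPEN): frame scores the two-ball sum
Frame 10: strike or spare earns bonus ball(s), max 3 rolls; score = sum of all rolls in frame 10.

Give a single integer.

Answer: 117

Derivation:
Frame 1: OPEN (4+3=7). Cumulative: 7
Frame 2: OPEN (3+4=7). Cumulative: 14
Frame 3: STRIKE. 10 + next two rolls (10+0) = 20. Cumulative: 34
Frame 4: STRIKE. 10 + next two rolls (0+7) = 17. Cumulative: 51
Frame 5: OPEN (0+7=7). Cumulative: 58
Frame 6: SPARE (9+1=10). 10 + next roll (1) = 11. Cumulative: 69
Frame 7: SPARE (1+9=10). 10 + next roll (4) = 14. Cumulative: 83
Frame 8: OPEN (4+4=8). Cumulative: 91
Frame 9: OPEN (7+2=9). Cumulative: 100
Frame 10: SPARE. Sum of all frame-10 rolls (7+3+7) = 17. Cumulative: 117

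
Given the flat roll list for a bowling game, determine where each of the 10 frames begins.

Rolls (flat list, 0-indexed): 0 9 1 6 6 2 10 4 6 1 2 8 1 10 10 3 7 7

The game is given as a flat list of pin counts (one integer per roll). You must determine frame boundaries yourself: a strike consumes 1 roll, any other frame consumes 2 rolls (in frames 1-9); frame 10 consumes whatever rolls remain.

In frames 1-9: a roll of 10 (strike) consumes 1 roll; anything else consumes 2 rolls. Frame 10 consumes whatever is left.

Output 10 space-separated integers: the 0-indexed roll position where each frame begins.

Answer: 0 2 4 6 7 9 11 13 14 15

Derivation:
Frame 1 starts at roll index 0: rolls=0,9 (sum=9), consumes 2 rolls
Frame 2 starts at roll index 2: rolls=1,6 (sum=7), consumes 2 rolls
Frame 3 starts at roll index 4: rolls=6,2 (sum=8), consumes 2 rolls
Frame 4 starts at roll index 6: roll=10 (strike), consumes 1 roll
Frame 5 starts at roll index 7: rolls=4,6 (sum=10), consumes 2 rolls
Frame 6 starts at roll index 9: rolls=1,2 (sum=3), consumes 2 rolls
Frame 7 starts at roll index 11: rolls=8,1 (sum=9), consumes 2 rolls
Frame 8 starts at roll index 13: roll=10 (strike), consumes 1 roll
Frame 9 starts at roll index 14: roll=10 (strike), consumes 1 roll
Frame 10 starts at roll index 15: 3 remaining rolls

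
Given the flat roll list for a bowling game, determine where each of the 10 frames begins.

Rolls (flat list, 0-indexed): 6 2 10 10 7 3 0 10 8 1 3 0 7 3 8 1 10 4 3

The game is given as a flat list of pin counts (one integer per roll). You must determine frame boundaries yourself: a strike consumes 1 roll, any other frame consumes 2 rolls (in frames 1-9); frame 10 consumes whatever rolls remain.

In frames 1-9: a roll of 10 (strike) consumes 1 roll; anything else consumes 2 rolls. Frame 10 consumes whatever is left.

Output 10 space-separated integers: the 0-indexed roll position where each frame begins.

Frame 1 starts at roll index 0: rolls=6,2 (sum=8), consumes 2 rolls
Frame 2 starts at roll index 2: roll=10 (strike), consumes 1 roll
Frame 3 starts at roll index 3: roll=10 (strike), consumes 1 roll
Frame 4 starts at roll index 4: rolls=7,3 (sum=10), consumes 2 rolls
Frame 5 starts at roll index 6: rolls=0,10 (sum=10), consumes 2 rolls
Frame 6 starts at roll index 8: rolls=8,1 (sum=9), consumes 2 rolls
Frame 7 starts at roll index 10: rolls=3,0 (sum=3), consumes 2 rolls
Frame 8 starts at roll index 12: rolls=7,3 (sum=10), consumes 2 rolls
Frame 9 starts at roll index 14: rolls=8,1 (sum=9), consumes 2 rolls
Frame 10 starts at roll index 16: 3 remaining rolls

Answer: 0 2 3 4 6 8 10 12 14 16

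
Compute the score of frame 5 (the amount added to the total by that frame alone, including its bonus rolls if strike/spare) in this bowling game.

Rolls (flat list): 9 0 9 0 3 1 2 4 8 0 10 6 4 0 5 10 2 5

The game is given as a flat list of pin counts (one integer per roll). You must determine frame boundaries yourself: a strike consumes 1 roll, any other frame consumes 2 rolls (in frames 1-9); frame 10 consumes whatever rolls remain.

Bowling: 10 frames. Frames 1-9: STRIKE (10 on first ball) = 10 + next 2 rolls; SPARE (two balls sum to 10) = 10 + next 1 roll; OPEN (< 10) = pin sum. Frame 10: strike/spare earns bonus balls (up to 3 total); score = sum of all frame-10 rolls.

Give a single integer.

Answer: 8

Derivation:
Frame 1: OPEN (9+0=9). Cumulative: 9
Frame 2: OPEN (9+0=9). Cumulative: 18
Frame 3: OPEN (3+1=4). Cumulative: 22
Frame 4: OPEN (2+4=6). Cumulative: 28
Frame 5: OPEN (8+0=8). Cumulative: 36
Frame 6: STRIKE. 10 + next two rolls (6+4) = 20. Cumulative: 56
Frame 7: SPARE (6+4=10). 10 + next roll (0) = 10. Cumulative: 66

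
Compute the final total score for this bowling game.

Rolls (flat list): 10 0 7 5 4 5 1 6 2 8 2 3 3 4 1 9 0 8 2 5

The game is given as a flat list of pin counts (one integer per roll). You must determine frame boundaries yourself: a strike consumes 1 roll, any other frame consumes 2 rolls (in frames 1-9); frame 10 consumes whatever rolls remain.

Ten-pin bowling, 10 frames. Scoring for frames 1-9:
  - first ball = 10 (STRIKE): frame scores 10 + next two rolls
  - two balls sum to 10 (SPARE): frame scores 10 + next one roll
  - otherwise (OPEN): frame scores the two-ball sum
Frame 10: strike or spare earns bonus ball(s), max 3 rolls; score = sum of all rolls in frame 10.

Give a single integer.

Frame 1: STRIKE. 10 + next two rolls (0+7) = 17. Cumulative: 17
Frame 2: OPEN (0+7=7). Cumulative: 24
Frame 3: OPEN (5+4=9). Cumulative: 33
Frame 4: OPEN (5+1=6). Cumulative: 39
Frame 5: OPEN (6+2=8). Cumulative: 47
Frame 6: SPARE (8+2=10). 10 + next roll (3) = 13. Cumulative: 60
Frame 7: OPEN (3+3=6). Cumulative: 66
Frame 8: OPEN (4+1=5). Cumulative: 71
Frame 9: OPEN (9+0=9). Cumulative: 80
Frame 10: SPARE. Sum of all frame-10 rolls (8+2+5) = 15. Cumulative: 95

Answer: 95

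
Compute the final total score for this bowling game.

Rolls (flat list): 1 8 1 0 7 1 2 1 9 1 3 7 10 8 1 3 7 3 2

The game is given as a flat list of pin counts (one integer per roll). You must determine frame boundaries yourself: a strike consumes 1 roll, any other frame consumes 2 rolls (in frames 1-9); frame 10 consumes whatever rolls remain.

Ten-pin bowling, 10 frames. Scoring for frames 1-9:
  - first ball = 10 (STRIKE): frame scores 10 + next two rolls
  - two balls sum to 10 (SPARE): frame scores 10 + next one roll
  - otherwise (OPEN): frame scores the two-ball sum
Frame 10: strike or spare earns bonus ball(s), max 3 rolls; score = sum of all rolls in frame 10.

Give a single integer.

Answer: 100

Derivation:
Frame 1: OPEN (1+8=9). Cumulative: 9
Frame 2: OPEN (1+0=1). Cumulative: 10
Frame 3: OPEN (7+1=8). Cumulative: 18
Frame 4: OPEN (2+1=3). Cumulative: 21
Frame 5: SPARE (9+1=10). 10 + next roll (3) = 13. Cumulative: 34
Frame 6: SPARE (3+7=10). 10 + next roll (10) = 20. Cumulative: 54
Frame 7: STRIKE. 10 + next two rolls (8+1) = 19. Cumulative: 73
Frame 8: OPEN (8+1=9). Cumulative: 82
Frame 9: SPARE (3+7=10). 10 + next roll (3) = 13. Cumulative: 95
Frame 10: OPEN. Sum of all frame-10 rolls (3+2) = 5. Cumulative: 100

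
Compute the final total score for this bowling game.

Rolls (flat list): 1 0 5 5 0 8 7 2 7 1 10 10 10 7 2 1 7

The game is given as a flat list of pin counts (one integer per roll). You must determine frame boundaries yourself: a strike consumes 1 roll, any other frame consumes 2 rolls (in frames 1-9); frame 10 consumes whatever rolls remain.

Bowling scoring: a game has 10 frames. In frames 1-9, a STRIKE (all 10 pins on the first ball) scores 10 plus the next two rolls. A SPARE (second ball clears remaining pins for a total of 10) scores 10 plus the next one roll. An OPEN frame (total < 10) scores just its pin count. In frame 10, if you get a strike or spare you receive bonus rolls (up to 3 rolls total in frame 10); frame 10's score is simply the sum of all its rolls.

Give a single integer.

Answer: 129

Derivation:
Frame 1: OPEN (1+0=1). Cumulative: 1
Frame 2: SPARE (5+5=10). 10 + next roll (0) = 10. Cumulative: 11
Frame 3: OPEN (0+8=8). Cumulative: 19
Frame 4: OPEN (7+2=9). Cumulative: 28
Frame 5: OPEN (7+1=8). Cumulative: 36
Frame 6: STRIKE. 10 + next two rolls (10+10) = 30. Cumulative: 66
Frame 7: STRIKE. 10 + next two rolls (10+7) = 27. Cumulative: 93
Frame 8: STRIKE. 10 + next two rolls (7+2) = 19. Cumulative: 112
Frame 9: OPEN (7+2=9). Cumulative: 121
Frame 10: OPEN. Sum of all frame-10 rolls (1+7) = 8. Cumulative: 129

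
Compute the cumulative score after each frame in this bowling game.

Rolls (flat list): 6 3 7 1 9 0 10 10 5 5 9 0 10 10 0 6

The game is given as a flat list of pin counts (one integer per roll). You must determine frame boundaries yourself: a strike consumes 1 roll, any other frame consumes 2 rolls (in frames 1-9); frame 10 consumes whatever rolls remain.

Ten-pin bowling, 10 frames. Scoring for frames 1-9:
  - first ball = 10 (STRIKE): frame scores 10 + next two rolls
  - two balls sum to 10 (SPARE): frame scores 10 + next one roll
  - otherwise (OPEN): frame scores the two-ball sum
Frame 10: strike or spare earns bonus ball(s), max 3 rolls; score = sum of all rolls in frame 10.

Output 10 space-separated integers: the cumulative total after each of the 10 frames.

Frame 1: OPEN (6+3=9). Cumulative: 9
Frame 2: OPEN (7+1=8). Cumulative: 17
Frame 3: OPEN (9+0=9). Cumulative: 26
Frame 4: STRIKE. 10 + next two rolls (10+5) = 25. Cumulative: 51
Frame 5: STRIKE. 10 + next two rolls (5+5) = 20. Cumulative: 71
Frame 6: SPARE (5+5=10). 10 + next roll (9) = 19. Cumulative: 90
Frame 7: OPEN (9+0=9). Cumulative: 99
Frame 8: STRIKE. 10 + next two rolls (10+0) = 20. Cumulative: 119
Frame 9: STRIKE. 10 + next two rolls (0+6) = 16. Cumulative: 135
Frame 10: OPEN. Sum of all frame-10 rolls (0+6) = 6. Cumulative: 141

Answer: 9 17 26 51 71 90 99 119 135 141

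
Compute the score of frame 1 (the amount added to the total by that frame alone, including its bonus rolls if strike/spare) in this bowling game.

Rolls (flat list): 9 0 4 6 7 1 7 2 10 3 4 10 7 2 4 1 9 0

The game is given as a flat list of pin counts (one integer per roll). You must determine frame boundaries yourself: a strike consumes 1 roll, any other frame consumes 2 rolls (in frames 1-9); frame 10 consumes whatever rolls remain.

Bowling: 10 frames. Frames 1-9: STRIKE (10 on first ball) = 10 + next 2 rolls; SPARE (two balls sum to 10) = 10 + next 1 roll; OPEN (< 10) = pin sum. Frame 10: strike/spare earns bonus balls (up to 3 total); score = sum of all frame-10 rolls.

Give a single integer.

Frame 1: OPEN (9+0=9). Cumulative: 9
Frame 2: SPARE (4+6=10). 10 + next roll (7) = 17. Cumulative: 26
Frame 3: OPEN (7+1=8). Cumulative: 34

Answer: 9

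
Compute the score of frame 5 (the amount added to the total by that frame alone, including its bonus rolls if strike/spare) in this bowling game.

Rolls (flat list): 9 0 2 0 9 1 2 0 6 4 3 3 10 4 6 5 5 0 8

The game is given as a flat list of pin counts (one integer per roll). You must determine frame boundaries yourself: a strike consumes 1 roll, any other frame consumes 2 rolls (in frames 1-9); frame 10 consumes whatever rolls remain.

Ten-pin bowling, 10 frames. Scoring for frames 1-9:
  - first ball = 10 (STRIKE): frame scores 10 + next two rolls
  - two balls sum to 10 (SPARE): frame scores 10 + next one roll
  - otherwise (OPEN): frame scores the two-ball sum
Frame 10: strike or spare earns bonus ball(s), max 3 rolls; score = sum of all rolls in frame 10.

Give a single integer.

Frame 1: OPEN (9+0=9). Cumulative: 9
Frame 2: OPEN (2+0=2). Cumulative: 11
Frame 3: SPARE (9+1=10). 10 + next roll (2) = 12. Cumulative: 23
Frame 4: OPEN (2+0=2). Cumulative: 25
Frame 5: SPARE (6+4=10). 10 + next roll (3) = 13. Cumulative: 38
Frame 6: OPEN (3+3=6). Cumulative: 44
Frame 7: STRIKE. 10 + next two rolls (4+6) = 20. Cumulative: 64

Answer: 13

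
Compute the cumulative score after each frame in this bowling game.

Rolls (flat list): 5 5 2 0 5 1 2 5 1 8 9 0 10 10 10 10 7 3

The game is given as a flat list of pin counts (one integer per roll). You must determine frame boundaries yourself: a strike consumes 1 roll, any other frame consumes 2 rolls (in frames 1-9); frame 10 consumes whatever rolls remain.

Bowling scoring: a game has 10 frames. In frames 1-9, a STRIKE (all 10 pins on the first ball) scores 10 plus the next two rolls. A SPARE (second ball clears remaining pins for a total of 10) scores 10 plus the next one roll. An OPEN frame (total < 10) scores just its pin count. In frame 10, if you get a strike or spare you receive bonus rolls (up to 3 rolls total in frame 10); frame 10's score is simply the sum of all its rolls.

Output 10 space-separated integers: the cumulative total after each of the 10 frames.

Frame 1: SPARE (5+5=10). 10 + next roll (2) = 12. Cumulative: 12
Frame 2: OPEN (2+0=2). Cumulative: 14
Frame 3: OPEN (5+1=6). Cumulative: 20
Frame 4: OPEN (2+5=7). Cumulative: 27
Frame 5: OPEN (1+8=9). Cumulative: 36
Frame 6: OPEN (9+0=9). Cumulative: 45
Frame 7: STRIKE. 10 + next two rolls (10+10) = 30. Cumulative: 75
Frame 8: STRIKE. 10 + next two rolls (10+10) = 30. Cumulative: 105
Frame 9: STRIKE. 10 + next two rolls (10+7) = 27. Cumulative: 132
Frame 10: STRIKE. Sum of all frame-10 rolls (10+7+3) = 20. Cumulative: 152

Answer: 12 14 20 27 36 45 75 105 132 152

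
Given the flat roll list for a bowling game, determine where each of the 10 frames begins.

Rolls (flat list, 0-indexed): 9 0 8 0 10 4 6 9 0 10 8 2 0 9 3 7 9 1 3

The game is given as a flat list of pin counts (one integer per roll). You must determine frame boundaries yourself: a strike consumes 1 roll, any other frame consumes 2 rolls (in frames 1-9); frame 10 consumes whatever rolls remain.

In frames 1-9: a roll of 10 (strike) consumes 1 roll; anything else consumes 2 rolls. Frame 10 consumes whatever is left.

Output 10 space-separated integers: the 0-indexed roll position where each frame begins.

Frame 1 starts at roll index 0: rolls=9,0 (sum=9), consumes 2 rolls
Frame 2 starts at roll index 2: rolls=8,0 (sum=8), consumes 2 rolls
Frame 3 starts at roll index 4: roll=10 (strike), consumes 1 roll
Frame 4 starts at roll index 5: rolls=4,6 (sum=10), consumes 2 rolls
Frame 5 starts at roll index 7: rolls=9,0 (sum=9), consumes 2 rolls
Frame 6 starts at roll index 9: roll=10 (strike), consumes 1 roll
Frame 7 starts at roll index 10: rolls=8,2 (sum=10), consumes 2 rolls
Frame 8 starts at roll index 12: rolls=0,9 (sum=9), consumes 2 rolls
Frame 9 starts at roll index 14: rolls=3,7 (sum=10), consumes 2 rolls
Frame 10 starts at roll index 16: 3 remaining rolls

Answer: 0 2 4 5 7 9 10 12 14 16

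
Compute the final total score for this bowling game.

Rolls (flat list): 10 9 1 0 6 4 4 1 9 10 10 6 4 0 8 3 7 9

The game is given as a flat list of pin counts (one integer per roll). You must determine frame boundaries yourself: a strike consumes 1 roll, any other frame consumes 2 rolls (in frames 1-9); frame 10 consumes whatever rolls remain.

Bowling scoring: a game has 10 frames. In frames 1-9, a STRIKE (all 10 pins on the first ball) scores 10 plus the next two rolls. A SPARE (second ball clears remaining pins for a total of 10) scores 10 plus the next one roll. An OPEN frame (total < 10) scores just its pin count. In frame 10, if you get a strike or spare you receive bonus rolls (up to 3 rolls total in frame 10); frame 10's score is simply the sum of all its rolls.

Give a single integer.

Frame 1: STRIKE. 10 + next two rolls (9+1) = 20. Cumulative: 20
Frame 2: SPARE (9+1=10). 10 + next roll (0) = 10. Cumulative: 30
Frame 3: OPEN (0+6=6). Cumulative: 36
Frame 4: OPEN (4+4=8). Cumulative: 44
Frame 5: SPARE (1+9=10). 10 + next roll (10) = 20. Cumulative: 64
Frame 6: STRIKE. 10 + next two rolls (10+6) = 26. Cumulative: 90
Frame 7: STRIKE. 10 + next two rolls (6+4) = 20. Cumulative: 110
Frame 8: SPARE (6+4=10). 10 + next roll (0) = 10. Cumulative: 120
Frame 9: OPEN (0+8=8). Cumulative: 128
Frame 10: SPARE. Sum of all frame-10 rolls (3+7+9) = 19. Cumulative: 147

Answer: 147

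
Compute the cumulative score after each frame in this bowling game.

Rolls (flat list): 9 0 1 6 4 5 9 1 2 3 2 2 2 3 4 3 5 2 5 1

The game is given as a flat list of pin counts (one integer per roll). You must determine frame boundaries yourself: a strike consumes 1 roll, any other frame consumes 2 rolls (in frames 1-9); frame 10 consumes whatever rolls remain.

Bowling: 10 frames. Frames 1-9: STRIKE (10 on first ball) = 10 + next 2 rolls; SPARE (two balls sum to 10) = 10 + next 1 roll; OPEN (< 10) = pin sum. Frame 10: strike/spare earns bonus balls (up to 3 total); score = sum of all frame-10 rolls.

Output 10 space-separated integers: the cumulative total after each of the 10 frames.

Answer: 9 16 25 37 42 46 51 58 65 71

Derivation:
Frame 1: OPEN (9+0=9). Cumulative: 9
Frame 2: OPEN (1+6=7). Cumulative: 16
Frame 3: OPEN (4+5=9). Cumulative: 25
Frame 4: SPARE (9+1=10). 10 + next roll (2) = 12. Cumulative: 37
Frame 5: OPEN (2+3=5). Cumulative: 42
Frame 6: OPEN (2+2=4). Cumulative: 46
Frame 7: OPEN (2+3=5). Cumulative: 51
Frame 8: OPEN (4+3=7). Cumulative: 58
Frame 9: OPEN (5+2=7). Cumulative: 65
Frame 10: OPEN. Sum of all frame-10 rolls (5+1) = 6. Cumulative: 71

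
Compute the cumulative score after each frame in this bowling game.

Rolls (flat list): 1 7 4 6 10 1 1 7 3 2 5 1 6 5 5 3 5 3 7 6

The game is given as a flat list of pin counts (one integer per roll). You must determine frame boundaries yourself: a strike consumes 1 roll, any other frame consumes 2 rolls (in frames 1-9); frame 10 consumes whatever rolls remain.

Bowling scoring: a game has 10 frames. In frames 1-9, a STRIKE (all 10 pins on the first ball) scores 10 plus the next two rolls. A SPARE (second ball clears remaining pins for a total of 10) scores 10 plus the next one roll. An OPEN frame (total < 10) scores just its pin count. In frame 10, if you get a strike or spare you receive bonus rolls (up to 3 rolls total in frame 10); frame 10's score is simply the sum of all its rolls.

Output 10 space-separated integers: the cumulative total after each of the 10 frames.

Answer: 8 28 40 42 54 61 68 81 89 105

Derivation:
Frame 1: OPEN (1+7=8). Cumulative: 8
Frame 2: SPARE (4+6=10). 10 + next roll (10) = 20. Cumulative: 28
Frame 3: STRIKE. 10 + next two rolls (1+1) = 12. Cumulative: 40
Frame 4: OPEN (1+1=2). Cumulative: 42
Frame 5: SPARE (7+3=10). 10 + next roll (2) = 12. Cumulative: 54
Frame 6: OPEN (2+5=7). Cumulative: 61
Frame 7: OPEN (1+6=7). Cumulative: 68
Frame 8: SPARE (5+5=10). 10 + next roll (3) = 13. Cumulative: 81
Frame 9: OPEN (3+5=8). Cumulative: 89
Frame 10: SPARE. Sum of all frame-10 rolls (3+7+6) = 16. Cumulative: 105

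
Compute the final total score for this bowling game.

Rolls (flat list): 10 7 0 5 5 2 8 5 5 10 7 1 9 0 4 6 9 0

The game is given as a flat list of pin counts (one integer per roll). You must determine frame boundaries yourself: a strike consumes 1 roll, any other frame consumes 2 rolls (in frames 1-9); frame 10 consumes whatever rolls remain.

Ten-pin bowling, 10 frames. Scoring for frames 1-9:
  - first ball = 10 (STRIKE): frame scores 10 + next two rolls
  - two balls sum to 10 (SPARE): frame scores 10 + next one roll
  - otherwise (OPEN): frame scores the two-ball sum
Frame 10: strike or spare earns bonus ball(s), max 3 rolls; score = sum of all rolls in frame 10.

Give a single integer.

Answer: 134

Derivation:
Frame 1: STRIKE. 10 + next two rolls (7+0) = 17. Cumulative: 17
Frame 2: OPEN (7+0=7). Cumulative: 24
Frame 3: SPARE (5+5=10). 10 + next roll (2) = 12. Cumulative: 36
Frame 4: SPARE (2+8=10). 10 + next roll (5) = 15. Cumulative: 51
Frame 5: SPARE (5+5=10). 10 + next roll (10) = 20. Cumulative: 71
Frame 6: STRIKE. 10 + next two rolls (7+1) = 18. Cumulative: 89
Frame 7: OPEN (7+1=8). Cumulative: 97
Frame 8: OPEN (9+0=9). Cumulative: 106
Frame 9: SPARE (4+6=10). 10 + next roll (9) = 19. Cumulative: 125
Frame 10: OPEN. Sum of all frame-10 rolls (9+0) = 9. Cumulative: 134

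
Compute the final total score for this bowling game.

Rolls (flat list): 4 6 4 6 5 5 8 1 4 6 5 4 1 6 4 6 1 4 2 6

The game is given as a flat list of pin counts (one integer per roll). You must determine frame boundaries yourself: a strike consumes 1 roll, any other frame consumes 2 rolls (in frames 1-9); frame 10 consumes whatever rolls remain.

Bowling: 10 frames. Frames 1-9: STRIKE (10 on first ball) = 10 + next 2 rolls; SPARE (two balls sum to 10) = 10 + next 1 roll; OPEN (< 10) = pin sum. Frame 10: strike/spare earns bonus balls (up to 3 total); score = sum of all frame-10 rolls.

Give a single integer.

Answer: 111

Derivation:
Frame 1: SPARE (4+6=10). 10 + next roll (4) = 14. Cumulative: 14
Frame 2: SPARE (4+6=10). 10 + next roll (5) = 15. Cumulative: 29
Frame 3: SPARE (5+5=10). 10 + next roll (8) = 18. Cumulative: 47
Frame 4: OPEN (8+1=9). Cumulative: 56
Frame 5: SPARE (4+6=10). 10 + next roll (5) = 15. Cumulative: 71
Frame 6: OPEN (5+4=9). Cumulative: 80
Frame 7: OPEN (1+6=7). Cumulative: 87
Frame 8: SPARE (4+6=10). 10 + next roll (1) = 11. Cumulative: 98
Frame 9: OPEN (1+4=5). Cumulative: 103
Frame 10: OPEN. Sum of all frame-10 rolls (2+6) = 8. Cumulative: 111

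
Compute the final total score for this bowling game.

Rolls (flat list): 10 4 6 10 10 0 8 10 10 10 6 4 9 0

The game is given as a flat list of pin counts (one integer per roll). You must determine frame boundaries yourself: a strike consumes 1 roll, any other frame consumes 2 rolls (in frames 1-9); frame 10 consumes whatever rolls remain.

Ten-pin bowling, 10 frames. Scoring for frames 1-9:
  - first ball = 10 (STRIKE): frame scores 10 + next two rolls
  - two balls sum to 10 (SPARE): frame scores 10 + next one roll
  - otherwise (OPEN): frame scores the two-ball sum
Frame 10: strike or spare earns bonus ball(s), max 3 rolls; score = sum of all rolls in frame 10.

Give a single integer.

Frame 1: STRIKE. 10 + next two rolls (4+6) = 20. Cumulative: 20
Frame 2: SPARE (4+6=10). 10 + next roll (10) = 20. Cumulative: 40
Frame 3: STRIKE. 10 + next two rolls (10+0) = 20. Cumulative: 60
Frame 4: STRIKE. 10 + next two rolls (0+8) = 18. Cumulative: 78
Frame 5: OPEN (0+8=8). Cumulative: 86
Frame 6: STRIKE. 10 + next two rolls (10+10) = 30. Cumulative: 116
Frame 7: STRIKE. 10 + next two rolls (10+6) = 26. Cumulative: 142
Frame 8: STRIKE. 10 + next two rolls (6+4) = 20. Cumulative: 162
Frame 9: SPARE (6+4=10). 10 + next roll (9) = 19. Cumulative: 181
Frame 10: OPEN. Sum of all frame-10 rolls (9+0) = 9. Cumulative: 190

Answer: 190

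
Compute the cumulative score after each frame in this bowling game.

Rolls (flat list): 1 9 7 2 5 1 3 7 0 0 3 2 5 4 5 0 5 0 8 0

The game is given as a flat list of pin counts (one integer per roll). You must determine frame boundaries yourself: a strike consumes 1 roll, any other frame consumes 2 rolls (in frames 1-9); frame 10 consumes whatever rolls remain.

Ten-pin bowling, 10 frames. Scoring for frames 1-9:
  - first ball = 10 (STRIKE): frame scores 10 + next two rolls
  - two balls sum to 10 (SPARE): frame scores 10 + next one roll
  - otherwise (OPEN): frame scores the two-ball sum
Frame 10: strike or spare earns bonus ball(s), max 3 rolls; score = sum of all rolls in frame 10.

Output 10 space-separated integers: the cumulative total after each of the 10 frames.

Answer: 17 26 32 42 42 47 56 61 66 74

Derivation:
Frame 1: SPARE (1+9=10). 10 + next roll (7) = 17. Cumulative: 17
Frame 2: OPEN (7+2=9). Cumulative: 26
Frame 3: OPEN (5+1=6). Cumulative: 32
Frame 4: SPARE (3+7=10). 10 + next roll (0) = 10. Cumulative: 42
Frame 5: OPEN (0+0=0). Cumulative: 42
Frame 6: OPEN (3+2=5). Cumulative: 47
Frame 7: OPEN (5+4=9). Cumulative: 56
Frame 8: OPEN (5+0=5). Cumulative: 61
Frame 9: OPEN (5+0=5). Cumulative: 66
Frame 10: OPEN. Sum of all frame-10 rolls (8+0) = 8. Cumulative: 74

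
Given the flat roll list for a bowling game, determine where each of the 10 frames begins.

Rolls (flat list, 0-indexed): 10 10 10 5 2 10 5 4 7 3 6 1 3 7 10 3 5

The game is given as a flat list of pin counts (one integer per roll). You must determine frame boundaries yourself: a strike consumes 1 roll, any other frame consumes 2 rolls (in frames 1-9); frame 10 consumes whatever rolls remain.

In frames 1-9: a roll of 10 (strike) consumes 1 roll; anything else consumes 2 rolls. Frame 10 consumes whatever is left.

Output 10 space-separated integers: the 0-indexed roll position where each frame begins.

Answer: 0 1 2 3 5 6 8 10 12 14

Derivation:
Frame 1 starts at roll index 0: roll=10 (strike), consumes 1 roll
Frame 2 starts at roll index 1: roll=10 (strike), consumes 1 roll
Frame 3 starts at roll index 2: roll=10 (strike), consumes 1 roll
Frame 4 starts at roll index 3: rolls=5,2 (sum=7), consumes 2 rolls
Frame 5 starts at roll index 5: roll=10 (strike), consumes 1 roll
Frame 6 starts at roll index 6: rolls=5,4 (sum=9), consumes 2 rolls
Frame 7 starts at roll index 8: rolls=7,3 (sum=10), consumes 2 rolls
Frame 8 starts at roll index 10: rolls=6,1 (sum=7), consumes 2 rolls
Frame 9 starts at roll index 12: rolls=3,7 (sum=10), consumes 2 rolls
Frame 10 starts at roll index 14: 3 remaining rolls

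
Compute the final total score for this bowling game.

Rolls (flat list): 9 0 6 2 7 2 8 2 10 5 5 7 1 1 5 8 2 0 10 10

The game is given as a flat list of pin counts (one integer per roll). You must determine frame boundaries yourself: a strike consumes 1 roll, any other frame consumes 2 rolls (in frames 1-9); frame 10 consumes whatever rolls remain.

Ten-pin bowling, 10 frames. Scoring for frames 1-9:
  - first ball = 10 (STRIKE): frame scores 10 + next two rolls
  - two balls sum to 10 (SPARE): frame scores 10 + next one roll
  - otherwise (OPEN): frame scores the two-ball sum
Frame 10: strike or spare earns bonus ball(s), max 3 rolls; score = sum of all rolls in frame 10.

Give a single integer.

Frame 1: OPEN (9+0=9). Cumulative: 9
Frame 2: OPEN (6+2=8). Cumulative: 17
Frame 3: OPEN (7+2=9). Cumulative: 26
Frame 4: SPARE (8+2=10). 10 + next roll (10) = 20. Cumulative: 46
Frame 5: STRIKE. 10 + next two rolls (5+5) = 20. Cumulative: 66
Frame 6: SPARE (5+5=10). 10 + next roll (7) = 17. Cumulative: 83
Frame 7: OPEN (7+1=8). Cumulative: 91
Frame 8: OPEN (1+5=6). Cumulative: 97
Frame 9: SPARE (8+2=10). 10 + next roll (0) = 10. Cumulative: 107
Frame 10: SPARE. Sum of all frame-10 rolls (0+10+10) = 20. Cumulative: 127

Answer: 127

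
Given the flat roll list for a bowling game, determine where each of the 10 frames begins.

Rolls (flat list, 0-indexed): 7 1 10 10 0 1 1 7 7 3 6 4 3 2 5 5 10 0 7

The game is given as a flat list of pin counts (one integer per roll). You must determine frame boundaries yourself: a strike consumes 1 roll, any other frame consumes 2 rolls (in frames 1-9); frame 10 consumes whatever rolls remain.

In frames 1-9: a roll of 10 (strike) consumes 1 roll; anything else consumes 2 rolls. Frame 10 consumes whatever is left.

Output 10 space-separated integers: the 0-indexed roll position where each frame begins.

Frame 1 starts at roll index 0: rolls=7,1 (sum=8), consumes 2 rolls
Frame 2 starts at roll index 2: roll=10 (strike), consumes 1 roll
Frame 3 starts at roll index 3: roll=10 (strike), consumes 1 roll
Frame 4 starts at roll index 4: rolls=0,1 (sum=1), consumes 2 rolls
Frame 5 starts at roll index 6: rolls=1,7 (sum=8), consumes 2 rolls
Frame 6 starts at roll index 8: rolls=7,3 (sum=10), consumes 2 rolls
Frame 7 starts at roll index 10: rolls=6,4 (sum=10), consumes 2 rolls
Frame 8 starts at roll index 12: rolls=3,2 (sum=5), consumes 2 rolls
Frame 9 starts at roll index 14: rolls=5,5 (sum=10), consumes 2 rolls
Frame 10 starts at roll index 16: 3 remaining rolls

Answer: 0 2 3 4 6 8 10 12 14 16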